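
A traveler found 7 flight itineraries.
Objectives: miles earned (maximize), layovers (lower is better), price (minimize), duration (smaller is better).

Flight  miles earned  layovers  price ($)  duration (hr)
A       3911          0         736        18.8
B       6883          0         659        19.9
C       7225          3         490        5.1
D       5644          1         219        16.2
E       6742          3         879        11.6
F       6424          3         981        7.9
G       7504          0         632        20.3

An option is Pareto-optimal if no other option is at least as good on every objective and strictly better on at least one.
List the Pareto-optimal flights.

A: not dominated.
B: not dominated.
C: not dominated (best duration).
D: not dominated (best price).
E: dominated by C (miles earned 7225≥6742, layovers 3≤3, price 490≤879, duration 5.1≤11.6).
F: dominated by C (miles earned 7225≥6424, layovers 3≤3, price 490≤981, duration 5.1≤7.9).
G: not dominated (best miles earned).

A, B, C, D, G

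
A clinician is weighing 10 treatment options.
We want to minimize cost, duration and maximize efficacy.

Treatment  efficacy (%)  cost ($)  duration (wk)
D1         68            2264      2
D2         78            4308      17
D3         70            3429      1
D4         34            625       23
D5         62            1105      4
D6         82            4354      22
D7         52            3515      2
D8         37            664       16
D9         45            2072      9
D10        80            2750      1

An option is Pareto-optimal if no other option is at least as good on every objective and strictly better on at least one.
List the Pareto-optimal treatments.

D1, D4, D5, D6, D8, D10

D1: not dominated.
D2: dominated by D10 (efficacy 80≥78, cost 2750≤4308, duration 1≤17).
D3: dominated by D10 (efficacy 80≥70, cost 2750≤3429, duration 1≤1).
D4: not dominated (best cost).
D5: not dominated.
D6: not dominated (best efficacy).
D7: dominated by D1 (efficacy 68≥52, cost 2264≤3515, duration 2≤2).
D8: not dominated.
D9: dominated by D5 (efficacy 62≥45, cost 1105≤2072, duration 4≤9).
D10: not dominated.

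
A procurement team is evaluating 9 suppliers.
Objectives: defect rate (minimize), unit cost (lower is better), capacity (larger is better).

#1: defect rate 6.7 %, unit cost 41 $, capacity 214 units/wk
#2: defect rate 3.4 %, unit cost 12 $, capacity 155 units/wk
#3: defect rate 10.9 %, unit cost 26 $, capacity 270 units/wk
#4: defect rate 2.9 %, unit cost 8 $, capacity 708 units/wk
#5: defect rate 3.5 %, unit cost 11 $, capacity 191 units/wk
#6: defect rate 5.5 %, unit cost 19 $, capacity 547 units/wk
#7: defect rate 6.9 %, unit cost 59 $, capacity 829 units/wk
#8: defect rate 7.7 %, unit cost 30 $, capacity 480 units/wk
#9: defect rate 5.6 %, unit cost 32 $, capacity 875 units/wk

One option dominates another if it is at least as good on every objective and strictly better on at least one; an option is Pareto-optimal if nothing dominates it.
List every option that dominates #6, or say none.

#4: defect rate 2.9≤5.5, unit cost 8≤19, capacity 708≥547 — dominates #6.
Others (#1, #2, #3, #5, #7, #8, #9) are each worse than #6 on at least one objective.

#4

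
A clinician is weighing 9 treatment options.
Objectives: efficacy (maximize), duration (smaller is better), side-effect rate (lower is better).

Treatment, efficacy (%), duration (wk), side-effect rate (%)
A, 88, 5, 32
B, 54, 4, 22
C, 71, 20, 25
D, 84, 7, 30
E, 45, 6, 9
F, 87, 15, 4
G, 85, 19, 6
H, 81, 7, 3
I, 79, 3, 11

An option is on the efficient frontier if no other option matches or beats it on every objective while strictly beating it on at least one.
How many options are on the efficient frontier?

A: not dominated (best efficacy).
B: dominated by I (efficacy 79≥54, duration 3≤4, side-effect rate 11≤22).
C: dominated by F (efficacy 87≥71, duration 15≤20, side-effect rate 4≤25).
D: not dominated.
E: not dominated.
F: not dominated.
G: dominated by F (efficacy 87≥85, duration 15≤19, side-effect rate 4≤6).
H: not dominated (best side-effect rate).
I: not dominated (best duration).
Pareto-optimal: A, D, E, F, H, I → 6.

6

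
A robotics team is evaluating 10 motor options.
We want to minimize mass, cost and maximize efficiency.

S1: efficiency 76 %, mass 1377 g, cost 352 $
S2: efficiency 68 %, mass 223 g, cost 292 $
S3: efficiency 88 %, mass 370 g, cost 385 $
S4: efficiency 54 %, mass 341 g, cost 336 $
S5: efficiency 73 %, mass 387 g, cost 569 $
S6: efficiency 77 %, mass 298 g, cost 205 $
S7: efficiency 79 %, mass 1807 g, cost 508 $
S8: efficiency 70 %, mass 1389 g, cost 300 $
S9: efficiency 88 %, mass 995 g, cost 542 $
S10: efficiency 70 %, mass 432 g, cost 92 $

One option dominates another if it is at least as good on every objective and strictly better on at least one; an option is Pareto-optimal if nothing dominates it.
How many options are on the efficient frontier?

S1: dominated by S6 (efficiency 77≥76, mass 298≤1377, cost 205≤352).
S2: not dominated (best mass).
S3: not dominated.
S4: dominated by S2 (efficiency 68≥54, mass 223≤341, cost 292≤336).
S5: dominated by S3 (efficiency 88≥73, mass 370≤387, cost 385≤569).
S6: not dominated.
S7: dominated by S3 (efficiency 88≥79, mass 370≤1807, cost 385≤508).
S8: dominated by S6 (efficiency 77≥70, mass 298≤1389, cost 205≤300).
S9: dominated by S3 (efficiency 88≥88, mass 370≤995, cost 385≤542).
S10: not dominated (best cost).
Pareto-optimal: S2, S3, S6, S10 → 4.

4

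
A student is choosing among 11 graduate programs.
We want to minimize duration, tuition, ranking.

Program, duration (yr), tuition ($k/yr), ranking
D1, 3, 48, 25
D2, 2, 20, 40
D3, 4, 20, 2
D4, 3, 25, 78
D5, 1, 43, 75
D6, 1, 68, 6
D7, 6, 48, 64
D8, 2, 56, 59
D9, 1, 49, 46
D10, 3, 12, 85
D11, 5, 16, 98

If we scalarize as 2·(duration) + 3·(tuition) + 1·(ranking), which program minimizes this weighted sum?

D1: 2·3 + 3·48 + 1·25 = 175
D2: 2·2 + 3·20 + 1·40 = 104
D3: 2·4 + 3·20 + 1·2 = 70
D4: 2·3 + 3·25 + 1·78 = 159
D5: 2·1 + 3·43 + 1·75 = 206
D6: 2·1 + 3·68 + 1·6 = 212
D7: 2·6 + 3·48 + 1·64 = 220
D8: 2·2 + 3·56 + 1·59 = 231
D9: 2·1 + 3·49 + 1·46 = 195
D10: 2·3 + 3·12 + 1·85 = 127
D11: 2·5 + 3·16 + 1·98 = 156
Lowest: D3 at 70.

D3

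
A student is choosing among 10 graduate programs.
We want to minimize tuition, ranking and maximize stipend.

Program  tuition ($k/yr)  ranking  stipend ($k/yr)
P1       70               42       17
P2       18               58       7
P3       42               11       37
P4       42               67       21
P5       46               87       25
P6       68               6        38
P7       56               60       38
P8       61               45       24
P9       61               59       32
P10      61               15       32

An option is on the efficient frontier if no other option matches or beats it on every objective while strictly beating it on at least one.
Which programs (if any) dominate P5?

P3

P3: tuition 42≤46, ranking 11≤87, stipend 37≥25 — dominates P5.
Others (P1, P2, P4, P6, P7, P8, P9, P10) are each worse than P5 on at least one objective.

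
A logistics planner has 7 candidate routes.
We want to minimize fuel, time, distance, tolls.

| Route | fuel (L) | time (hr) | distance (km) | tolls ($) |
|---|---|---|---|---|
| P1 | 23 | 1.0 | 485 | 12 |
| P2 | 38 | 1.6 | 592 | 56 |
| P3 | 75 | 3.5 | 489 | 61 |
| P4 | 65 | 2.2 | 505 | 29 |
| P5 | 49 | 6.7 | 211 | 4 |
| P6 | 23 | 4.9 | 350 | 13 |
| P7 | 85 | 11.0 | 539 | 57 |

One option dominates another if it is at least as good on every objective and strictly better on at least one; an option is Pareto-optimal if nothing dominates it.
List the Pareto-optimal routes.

P1: not dominated (best time).
P2: dominated by P1 (fuel 23≤38, time 1.0≤1.6, distance 485≤592, tolls 12≤56).
P3: dominated by P1 (fuel 23≤75, time 1.0≤3.5, distance 485≤489, tolls 12≤61).
P4: dominated by P1 (fuel 23≤65, time 1.0≤2.2, distance 485≤505, tolls 12≤29).
P5: not dominated (best distance).
P6: not dominated.
P7: dominated by P1 (fuel 23≤85, time 1.0≤11.0, distance 485≤539, tolls 12≤57).

P1, P5, P6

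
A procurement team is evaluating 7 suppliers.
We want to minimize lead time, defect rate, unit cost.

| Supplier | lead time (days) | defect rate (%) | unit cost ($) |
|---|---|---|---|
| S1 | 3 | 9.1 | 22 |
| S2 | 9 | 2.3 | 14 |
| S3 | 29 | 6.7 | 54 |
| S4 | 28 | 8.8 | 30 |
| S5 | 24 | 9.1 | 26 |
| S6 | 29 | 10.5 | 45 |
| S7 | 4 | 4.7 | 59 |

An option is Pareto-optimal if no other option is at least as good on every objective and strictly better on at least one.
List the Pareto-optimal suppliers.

S1, S2, S7

S1: not dominated (best lead time).
S2: not dominated (best defect rate).
S3: dominated by S2 (lead time 9≤29, defect rate 2.3≤6.7, unit cost 14≤54).
S4: dominated by S2 (lead time 9≤28, defect rate 2.3≤8.8, unit cost 14≤30).
S5: dominated by S1 (lead time 3≤24, defect rate 9.1≤9.1, unit cost 22≤26).
S6: dominated by S1 (lead time 3≤29, defect rate 9.1≤10.5, unit cost 22≤45).
S7: not dominated.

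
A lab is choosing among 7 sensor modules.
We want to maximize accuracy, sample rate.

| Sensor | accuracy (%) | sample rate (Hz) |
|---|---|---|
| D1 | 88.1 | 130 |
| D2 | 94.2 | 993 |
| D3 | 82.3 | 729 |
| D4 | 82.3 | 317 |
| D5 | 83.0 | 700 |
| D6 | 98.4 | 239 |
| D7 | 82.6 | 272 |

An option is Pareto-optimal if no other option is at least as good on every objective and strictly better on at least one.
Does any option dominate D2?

D1: worse on accuracy (88.1 vs 94.2).
D3: worse on accuracy (82.3 vs 94.2).
D4: worse on accuracy (82.3 vs 94.2).
D5: worse on accuracy (83.0 vs 94.2).
D6: worse on sample rate (239 vs 993).
D7: worse on accuracy (82.6 vs 94.2).
No option is at least as good as D2 on every objective and strictly better on one.

No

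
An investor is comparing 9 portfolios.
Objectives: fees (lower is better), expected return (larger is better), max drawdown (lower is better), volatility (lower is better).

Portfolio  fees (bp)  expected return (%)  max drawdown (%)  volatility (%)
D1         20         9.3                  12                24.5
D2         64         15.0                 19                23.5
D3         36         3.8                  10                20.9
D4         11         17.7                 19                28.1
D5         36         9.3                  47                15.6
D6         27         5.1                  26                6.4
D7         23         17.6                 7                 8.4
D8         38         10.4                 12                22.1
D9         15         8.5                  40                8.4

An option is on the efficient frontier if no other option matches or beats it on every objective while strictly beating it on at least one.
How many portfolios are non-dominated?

D1: not dominated.
D2: dominated by D7 (fees 23≤64, expected return 17.6≥15.0, max drawdown 7≤19, volatility 8.4≤23.5).
D3: dominated by D7 (fees 23≤36, expected return 17.6≥3.8, max drawdown 7≤10, volatility 8.4≤20.9).
D4: not dominated (best fees).
D5: dominated by D7 (fees 23≤36, expected return 17.6≥9.3, max drawdown 7≤47, volatility 8.4≤15.6).
D6: not dominated (best volatility).
D7: not dominated (best max drawdown).
D8: dominated by D7 (fees 23≤38, expected return 17.6≥10.4, max drawdown 7≤12, volatility 8.4≤22.1).
D9: not dominated.
Pareto-optimal: D1, D4, D6, D7, D9 → 5.

5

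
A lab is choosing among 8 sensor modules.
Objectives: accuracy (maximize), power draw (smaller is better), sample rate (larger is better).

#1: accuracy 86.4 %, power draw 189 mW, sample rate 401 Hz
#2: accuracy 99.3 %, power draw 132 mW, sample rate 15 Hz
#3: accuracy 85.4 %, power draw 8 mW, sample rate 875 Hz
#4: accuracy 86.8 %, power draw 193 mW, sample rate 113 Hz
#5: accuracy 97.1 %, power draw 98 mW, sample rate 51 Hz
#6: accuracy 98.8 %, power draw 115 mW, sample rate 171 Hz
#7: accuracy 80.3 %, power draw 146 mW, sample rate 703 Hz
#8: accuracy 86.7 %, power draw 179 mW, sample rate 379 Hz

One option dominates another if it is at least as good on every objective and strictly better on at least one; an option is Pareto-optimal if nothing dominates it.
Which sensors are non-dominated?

#1, #2, #3, #5, #6, #8

#1: not dominated.
#2: not dominated (best accuracy).
#3: not dominated (best power draw).
#4: dominated by #6 (accuracy 98.8≥86.8, power draw 115≤193, sample rate 171≥113).
#5: not dominated.
#6: not dominated.
#7: dominated by #3 (accuracy 85.4≥80.3, power draw 8≤146, sample rate 875≥703).
#8: not dominated.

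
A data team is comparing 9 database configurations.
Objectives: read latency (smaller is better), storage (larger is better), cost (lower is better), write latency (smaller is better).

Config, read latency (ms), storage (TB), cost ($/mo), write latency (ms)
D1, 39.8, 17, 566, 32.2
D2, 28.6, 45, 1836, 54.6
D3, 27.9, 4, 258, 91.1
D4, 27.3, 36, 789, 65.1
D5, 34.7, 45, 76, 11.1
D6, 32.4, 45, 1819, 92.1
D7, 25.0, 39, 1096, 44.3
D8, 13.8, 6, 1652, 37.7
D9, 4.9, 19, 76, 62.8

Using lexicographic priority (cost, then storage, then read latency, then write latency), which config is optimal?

First minimize cost: best is 76, kept {D5, D9}.
Then maximize storage: best is 45, kept {D5}.

D5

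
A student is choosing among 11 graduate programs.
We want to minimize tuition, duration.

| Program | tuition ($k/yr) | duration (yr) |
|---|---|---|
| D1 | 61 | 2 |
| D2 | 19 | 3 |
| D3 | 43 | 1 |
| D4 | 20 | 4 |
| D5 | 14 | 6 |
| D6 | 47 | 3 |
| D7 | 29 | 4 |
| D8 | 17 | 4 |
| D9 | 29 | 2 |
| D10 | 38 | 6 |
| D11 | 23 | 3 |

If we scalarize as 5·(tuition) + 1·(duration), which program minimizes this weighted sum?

D5

D1: 5·61 + 1·2 = 307
D2: 5·19 + 1·3 = 98
D3: 5·43 + 1·1 = 216
D4: 5·20 + 1·4 = 104
D5: 5·14 + 1·6 = 76
D6: 5·47 + 1·3 = 238
D7: 5·29 + 1·4 = 149
D8: 5·17 + 1·4 = 89
D9: 5·29 + 1·2 = 147
D10: 5·38 + 1·6 = 196
D11: 5·23 + 1·3 = 118
Lowest: D5 at 76.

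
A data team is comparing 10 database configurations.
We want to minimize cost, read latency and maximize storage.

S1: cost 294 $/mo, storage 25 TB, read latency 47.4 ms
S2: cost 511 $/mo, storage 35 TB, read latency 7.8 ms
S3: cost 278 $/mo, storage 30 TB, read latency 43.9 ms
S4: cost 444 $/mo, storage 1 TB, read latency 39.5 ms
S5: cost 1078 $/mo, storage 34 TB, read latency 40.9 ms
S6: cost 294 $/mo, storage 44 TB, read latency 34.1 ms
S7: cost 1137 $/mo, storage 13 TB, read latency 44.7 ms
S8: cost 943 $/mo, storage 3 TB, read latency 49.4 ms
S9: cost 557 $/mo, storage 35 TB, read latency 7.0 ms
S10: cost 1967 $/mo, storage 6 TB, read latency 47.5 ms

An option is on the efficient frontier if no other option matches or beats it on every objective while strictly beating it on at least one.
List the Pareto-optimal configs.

S1: dominated by S3 (cost 278≤294, storage 30≥25, read latency 43.9≤47.4).
S2: not dominated.
S3: not dominated (best cost).
S4: dominated by S6 (cost 294≤444, storage 44≥1, read latency 34.1≤39.5).
S5: dominated by S2 (cost 511≤1078, storage 35≥34, read latency 7.8≤40.9).
S6: not dominated (best storage).
S7: dominated by S2 (cost 511≤1137, storage 35≥13, read latency 7.8≤44.7).
S8: dominated by S1 (cost 294≤943, storage 25≥3, read latency 47.4≤49.4).
S9: not dominated (best read latency).
S10: dominated by S1 (cost 294≤1967, storage 25≥6, read latency 47.4≤47.5).

S2, S3, S6, S9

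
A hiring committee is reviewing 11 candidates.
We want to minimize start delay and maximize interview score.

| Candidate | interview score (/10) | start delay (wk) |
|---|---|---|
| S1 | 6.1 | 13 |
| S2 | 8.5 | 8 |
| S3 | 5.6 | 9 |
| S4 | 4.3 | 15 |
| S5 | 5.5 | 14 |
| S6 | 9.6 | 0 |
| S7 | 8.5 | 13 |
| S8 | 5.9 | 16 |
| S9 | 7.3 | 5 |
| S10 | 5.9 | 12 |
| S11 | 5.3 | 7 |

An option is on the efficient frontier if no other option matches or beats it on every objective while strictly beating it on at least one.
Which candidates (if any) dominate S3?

S2: interview score 8.5≥5.6, start delay 8≤9 — dominates S3.
S6: interview score 9.6≥5.6, start delay 0≤9 — dominates S3.
S9: interview score 7.3≥5.6, start delay 5≤9 — dominates S3.
Others (S1, S4, S5, S7, S8, S10, S11) are each worse than S3 on at least one objective.

S2, S6, S9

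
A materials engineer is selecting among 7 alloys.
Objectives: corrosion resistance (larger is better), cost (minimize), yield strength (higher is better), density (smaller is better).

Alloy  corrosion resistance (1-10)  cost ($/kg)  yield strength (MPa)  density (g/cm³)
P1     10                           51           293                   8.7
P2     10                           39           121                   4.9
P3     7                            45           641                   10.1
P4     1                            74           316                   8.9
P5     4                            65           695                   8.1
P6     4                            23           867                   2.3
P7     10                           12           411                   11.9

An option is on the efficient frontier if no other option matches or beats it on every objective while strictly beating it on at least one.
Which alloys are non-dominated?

P1, P2, P3, P6, P7

P1: not dominated.
P2: not dominated.
P3: not dominated.
P4: dominated by P5 (corrosion resistance 4≥1, cost 65≤74, yield strength 695≥316, density 8.1≤8.9).
P5: dominated by P6 (corrosion resistance 4≥4, cost 23≤65, yield strength 867≥695, density 2.3≤8.1).
P6: not dominated (best yield strength).
P7: not dominated (best cost).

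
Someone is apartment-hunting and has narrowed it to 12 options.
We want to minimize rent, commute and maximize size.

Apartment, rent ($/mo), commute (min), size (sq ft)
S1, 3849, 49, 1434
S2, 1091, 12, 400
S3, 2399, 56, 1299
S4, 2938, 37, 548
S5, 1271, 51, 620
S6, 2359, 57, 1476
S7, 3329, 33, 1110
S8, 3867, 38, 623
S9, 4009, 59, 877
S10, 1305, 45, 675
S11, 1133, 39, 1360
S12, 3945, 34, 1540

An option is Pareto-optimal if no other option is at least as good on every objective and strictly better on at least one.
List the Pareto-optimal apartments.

S1: not dominated.
S2: not dominated (best rent).
S3: dominated by S11 (rent 1133≤2399, commute 39≤56, size 1360≥1299).
S4: not dominated.
S5: dominated by S11 (rent 1133≤1271, commute 39≤51, size 1360≥620).
S6: not dominated.
S7: not dominated.
S8: dominated by S7 (rent 3329≤3867, commute 33≤38, size 1110≥623).
S9: dominated by S1 (rent 3849≤4009, commute 49≤59, size 1434≥877).
S10: dominated by S11 (rent 1133≤1305, commute 39≤45, size 1360≥675).
S11: not dominated.
S12: not dominated (best size).

S1, S2, S4, S6, S7, S11, S12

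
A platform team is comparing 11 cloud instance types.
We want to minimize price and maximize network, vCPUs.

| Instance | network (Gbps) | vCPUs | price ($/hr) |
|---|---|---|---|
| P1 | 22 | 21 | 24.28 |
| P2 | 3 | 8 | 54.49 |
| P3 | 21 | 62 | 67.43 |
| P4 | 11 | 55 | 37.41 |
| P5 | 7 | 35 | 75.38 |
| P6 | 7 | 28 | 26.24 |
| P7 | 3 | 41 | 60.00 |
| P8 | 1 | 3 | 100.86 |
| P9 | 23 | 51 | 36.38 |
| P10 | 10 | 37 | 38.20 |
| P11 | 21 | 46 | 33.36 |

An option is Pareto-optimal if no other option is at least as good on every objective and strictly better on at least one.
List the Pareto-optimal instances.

P1: not dominated (best price).
P2: dominated by P1 (network 22≥3, vCPUs 21≥8, price 24.28≤54.49).
P3: not dominated (best vCPUs).
P4: not dominated.
P5: dominated by P3 (network 21≥7, vCPUs 62≥35, price 67.43≤75.38).
P6: not dominated.
P7: dominated by P4 (network 11≥3, vCPUs 55≥41, price 37.41≤60.00).
P8: dominated by P1 (network 22≥1, vCPUs 21≥3, price 24.28≤100.86).
P9: not dominated (best network).
P10: dominated by P4 (network 11≥10, vCPUs 55≥37, price 37.41≤38.20).
P11: not dominated.

P1, P3, P4, P6, P9, P11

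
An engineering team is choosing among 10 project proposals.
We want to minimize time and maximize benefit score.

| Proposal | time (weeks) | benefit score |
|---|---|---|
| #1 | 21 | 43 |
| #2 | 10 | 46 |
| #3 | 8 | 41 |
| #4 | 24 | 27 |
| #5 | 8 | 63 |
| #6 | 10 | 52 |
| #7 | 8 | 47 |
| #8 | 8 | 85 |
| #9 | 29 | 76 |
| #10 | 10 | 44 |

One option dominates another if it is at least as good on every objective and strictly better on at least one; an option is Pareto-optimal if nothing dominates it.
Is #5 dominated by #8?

Yes

#8 vs #5: time 8≤8, benefit score 85≥63 — #8 is at least as good on every objective with at least one strict improvement.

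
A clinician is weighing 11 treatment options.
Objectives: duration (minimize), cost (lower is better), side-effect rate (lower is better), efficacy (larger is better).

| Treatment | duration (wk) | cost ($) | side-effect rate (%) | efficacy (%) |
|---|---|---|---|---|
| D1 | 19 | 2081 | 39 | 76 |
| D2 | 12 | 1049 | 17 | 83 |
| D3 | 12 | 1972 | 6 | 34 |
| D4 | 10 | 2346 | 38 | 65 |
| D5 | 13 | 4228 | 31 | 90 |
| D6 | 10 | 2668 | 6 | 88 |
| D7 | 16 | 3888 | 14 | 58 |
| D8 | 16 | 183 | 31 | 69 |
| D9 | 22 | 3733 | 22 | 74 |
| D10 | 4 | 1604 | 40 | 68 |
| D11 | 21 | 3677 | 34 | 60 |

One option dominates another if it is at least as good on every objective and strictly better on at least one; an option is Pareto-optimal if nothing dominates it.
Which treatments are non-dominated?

D2, D3, D4, D5, D6, D8, D10

D1: dominated by D2 (duration 12≤19, cost 1049≤2081, side-effect rate 17≤39, efficacy 83≥76).
D2: not dominated.
D3: not dominated.
D4: not dominated.
D5: not dominated (best efficacy).
D6: not dominated.
D7: dominated by D6 (duration 10≤16, cost 2668≤3888, side-effect rate 6≤14, efficacy 88≥58).
D8: not dominated (best cost).
D9: dominated by D2 (duration 12≤22, cost 1049≤3733, side-effect rate 17≤22, efficacy 83≥74).
D10: not dominated (best duration).
D11: dominated by D2 (duration 12≤21, cost 1049≤3677, side-effect rate 17≤34, efficacy 83≥60).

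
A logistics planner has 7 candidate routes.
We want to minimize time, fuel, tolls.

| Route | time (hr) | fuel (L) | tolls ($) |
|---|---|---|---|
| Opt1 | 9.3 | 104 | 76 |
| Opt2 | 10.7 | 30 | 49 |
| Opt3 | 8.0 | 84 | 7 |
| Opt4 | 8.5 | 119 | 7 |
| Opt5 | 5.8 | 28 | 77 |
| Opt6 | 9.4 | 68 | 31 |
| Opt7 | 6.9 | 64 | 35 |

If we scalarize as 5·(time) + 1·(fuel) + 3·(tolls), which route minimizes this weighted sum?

Opt3

Opt1: 5·9.3 + 1·104 + 3·76 = 378.5
Opt2: 5·10.7 + 1·30 + 3·49 = 230.5
Opt3: 5·8.0 + 1·84 + 3·7 = 145.0
Opt4: 5·8.5 + 1·119 + 3·7 = 182.5
Opt5: 5·5.8 + 1·28 + 3·77 = 288.0
Opt6: 5·9.4 + 1·68 + 3·31 = 208.0
Opt7: 5·6.9 + 1·64 + 3·35 = 203.5
Lowest: Opt3 at 145.0.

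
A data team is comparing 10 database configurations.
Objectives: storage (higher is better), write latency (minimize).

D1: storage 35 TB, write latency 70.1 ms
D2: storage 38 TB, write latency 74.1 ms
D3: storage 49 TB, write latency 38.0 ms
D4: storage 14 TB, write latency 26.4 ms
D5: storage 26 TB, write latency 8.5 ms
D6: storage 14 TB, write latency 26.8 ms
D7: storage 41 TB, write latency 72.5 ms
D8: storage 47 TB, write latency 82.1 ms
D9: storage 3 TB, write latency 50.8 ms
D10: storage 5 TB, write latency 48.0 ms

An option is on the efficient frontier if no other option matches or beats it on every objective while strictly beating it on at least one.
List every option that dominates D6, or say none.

D4, D5

D4: storage 14≥14, write latency 26.4≤26.8 — dominates D6.
D5: storage 26≥14, write latency 8.5≤26.8 — dominates D6.
Others (D1, D2, D3, D7, D8, D9, D10) are each worse than D6 on at least one objective.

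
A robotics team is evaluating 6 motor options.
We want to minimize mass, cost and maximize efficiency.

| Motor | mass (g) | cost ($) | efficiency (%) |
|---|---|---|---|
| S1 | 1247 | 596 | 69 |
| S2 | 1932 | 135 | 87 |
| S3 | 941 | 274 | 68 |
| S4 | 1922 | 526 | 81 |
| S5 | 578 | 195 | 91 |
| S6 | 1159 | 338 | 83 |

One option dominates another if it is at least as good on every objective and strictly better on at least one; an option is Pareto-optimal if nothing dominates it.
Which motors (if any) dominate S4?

S5: mass 578≤1922, cost 195≤526, efficiency 91≥81 — dominates S4.
S6: mass 1159≤1922, cost 338≤526, efficiency 83≥81 — dominates S4.
Others (S1, S2, S3) are each worse than S4 on at least one objective.

S5, S6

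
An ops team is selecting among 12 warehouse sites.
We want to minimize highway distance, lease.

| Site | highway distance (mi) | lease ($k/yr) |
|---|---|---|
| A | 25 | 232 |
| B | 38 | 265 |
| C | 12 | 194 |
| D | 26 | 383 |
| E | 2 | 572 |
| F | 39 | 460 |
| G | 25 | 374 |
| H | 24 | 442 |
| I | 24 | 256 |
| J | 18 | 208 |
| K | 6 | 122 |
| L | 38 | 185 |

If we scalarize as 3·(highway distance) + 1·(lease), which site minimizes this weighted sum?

K

A: 3·25 + 1·232 = 307
B: 3·38 + 1·265 = 379
C: 3·12 + 1·194 = 230
D: 3·26 + 1·383 = 461
E: 3·2 + 1·572 = 578
F: 3·39 + 1·460 = 577
G: 3·25 + 1·374 = 449
H: 3·24 + 1·442 = 514
I: 3·24 + 1·256 = 328
J: 3·18 + 1·208 = 262
K: 3·6 + 1·122 = 140
L: 3·38 + 1·185 = 299
Lowest: K at 140.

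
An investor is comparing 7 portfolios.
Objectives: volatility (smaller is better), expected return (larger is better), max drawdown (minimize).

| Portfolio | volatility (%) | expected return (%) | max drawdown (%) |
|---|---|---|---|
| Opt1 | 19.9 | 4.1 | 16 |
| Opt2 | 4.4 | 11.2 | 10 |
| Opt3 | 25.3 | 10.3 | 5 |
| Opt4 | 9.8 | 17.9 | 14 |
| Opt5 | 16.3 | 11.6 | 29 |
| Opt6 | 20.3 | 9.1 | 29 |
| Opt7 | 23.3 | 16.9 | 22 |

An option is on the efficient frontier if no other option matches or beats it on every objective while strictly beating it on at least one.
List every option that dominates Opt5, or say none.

Opt4: volatility 9.8≤16.3, expected return 17.9≥11.6, max drawdown 14≤29 — dominates Opt5.
Others (Opt1, Opt2, Opt3, Opt6, Opt7) are each worse than Opt5 on at least one objective.

Opt4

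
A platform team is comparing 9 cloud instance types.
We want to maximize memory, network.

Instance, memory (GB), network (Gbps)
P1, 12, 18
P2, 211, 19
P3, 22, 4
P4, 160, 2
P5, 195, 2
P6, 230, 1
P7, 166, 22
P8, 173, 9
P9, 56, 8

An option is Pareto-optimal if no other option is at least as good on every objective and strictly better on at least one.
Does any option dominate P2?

No

P1: worse on memory (12 vs 211).
P3: worse on memory (22 vs 211).
P4: worse on memory (160 vs 211).
P5: worse on memory (195 vs 211).
P6: worse on network (1 vs 19).
P7: worse on memory (166 vs 211).
P8: worse on memory (173 vs 211).
P9: worse on memory (56 vs 211).
No option is at least as good as P2 on every objective and strictly better on one.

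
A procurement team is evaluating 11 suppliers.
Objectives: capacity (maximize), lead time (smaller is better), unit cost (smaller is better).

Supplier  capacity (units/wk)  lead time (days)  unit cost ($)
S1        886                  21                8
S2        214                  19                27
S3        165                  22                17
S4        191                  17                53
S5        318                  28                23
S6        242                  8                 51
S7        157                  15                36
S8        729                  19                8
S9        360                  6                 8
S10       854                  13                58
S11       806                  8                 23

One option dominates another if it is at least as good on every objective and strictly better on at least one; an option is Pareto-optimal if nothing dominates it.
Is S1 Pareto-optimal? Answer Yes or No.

S2: worse on capacity (214 vs 886).
S3: worse on capacity (165 vs 886).
S4: worse on capacity (191 vs 886).
S5: worse on capacity (318 vs 886).
S6: worse on capacity (242 vs 886).
S7: worse on capacity (157 vs 886).
S8: worse on capacity (729 vs 886).
S9: worse on capacity (360 vs 886).
S10: worse on capacity (854 vs 886).
S11: worse on capacity (806 vs 886).
No option is at least as good as S1 on every objective and strictly better on one.

Yes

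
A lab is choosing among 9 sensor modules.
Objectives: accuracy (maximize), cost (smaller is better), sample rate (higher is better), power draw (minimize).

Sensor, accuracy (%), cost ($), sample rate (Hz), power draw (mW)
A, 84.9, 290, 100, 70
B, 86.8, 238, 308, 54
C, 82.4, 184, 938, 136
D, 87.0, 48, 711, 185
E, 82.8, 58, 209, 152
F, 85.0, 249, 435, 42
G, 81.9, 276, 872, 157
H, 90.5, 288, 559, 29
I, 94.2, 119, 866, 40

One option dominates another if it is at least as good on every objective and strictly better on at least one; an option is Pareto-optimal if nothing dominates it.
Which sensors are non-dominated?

C, D, E, H, I

A: dominated by B (accuracy 86.8≥84.9, cost 238≤290, sample rate 308≥100, power draw 54≤70).
B: dominated by I (accuracy 94.2≥86.8, cost 119≤238, sample rate 866≥308, power draw 40≤54).
C: not dominated (best sample rate).
D: not dominated (best cost).
E: not dominated.
F: dominated by I (accuracy 94.2≥85.0, cost 119≤249, sample rate 866≥435, power draw 40≤42).
G: dominated by C (accuracy 82.4≥81.9, cost 184≤276, sample rate 938≥872, power draw 136≤157).
H: not dominated (best power draw).
I: not dominated (best accuracy).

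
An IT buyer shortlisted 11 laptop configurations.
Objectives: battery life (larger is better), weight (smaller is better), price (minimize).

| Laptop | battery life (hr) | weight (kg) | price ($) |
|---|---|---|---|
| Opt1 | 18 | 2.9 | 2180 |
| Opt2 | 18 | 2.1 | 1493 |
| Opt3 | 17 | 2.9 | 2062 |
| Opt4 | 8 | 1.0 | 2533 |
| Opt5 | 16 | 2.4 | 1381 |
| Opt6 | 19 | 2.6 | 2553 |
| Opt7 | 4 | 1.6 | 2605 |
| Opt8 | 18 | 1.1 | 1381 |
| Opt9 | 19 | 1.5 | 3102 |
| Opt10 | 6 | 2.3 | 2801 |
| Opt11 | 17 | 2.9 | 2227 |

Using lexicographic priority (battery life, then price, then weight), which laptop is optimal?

First maximize battery life: best is 19, kept {Opt6, Opt9}.
Then minimize price: best is 2553, kept {Opt6}.

Opt6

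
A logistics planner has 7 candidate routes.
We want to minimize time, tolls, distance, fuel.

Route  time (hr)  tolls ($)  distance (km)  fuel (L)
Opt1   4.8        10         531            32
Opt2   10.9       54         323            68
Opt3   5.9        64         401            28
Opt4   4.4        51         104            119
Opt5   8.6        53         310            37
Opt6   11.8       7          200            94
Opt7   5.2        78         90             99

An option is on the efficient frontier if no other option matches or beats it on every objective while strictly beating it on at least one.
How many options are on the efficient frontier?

6

Opt1: not dominated.
Opt2: dominated by Opt5 (time 8.6≤10.9, tolls 53≤54, distance 310≤323, fuel 37≤68).
Opt3: not dominated (best fuel).
Opt4: not dominated (best time).
Opt5: not dominated.
Opt6: not dominated (best tolls).
Opt7: not dominated (best distance).
Pareto-optimal: Opt1, Opt3, Opt4, Opt5, Opt6, Opt7 → 6.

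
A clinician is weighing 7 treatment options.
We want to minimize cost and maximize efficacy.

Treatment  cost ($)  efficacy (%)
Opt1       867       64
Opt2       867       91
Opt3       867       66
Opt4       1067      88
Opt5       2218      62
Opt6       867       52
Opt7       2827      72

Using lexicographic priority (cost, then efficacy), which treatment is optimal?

Opt2

First minimize cost: best is 867, kept {Opt1, Opt2, Opt3, Opt6}.
Then maximize efficacy: best is 91, kept {Opt2}.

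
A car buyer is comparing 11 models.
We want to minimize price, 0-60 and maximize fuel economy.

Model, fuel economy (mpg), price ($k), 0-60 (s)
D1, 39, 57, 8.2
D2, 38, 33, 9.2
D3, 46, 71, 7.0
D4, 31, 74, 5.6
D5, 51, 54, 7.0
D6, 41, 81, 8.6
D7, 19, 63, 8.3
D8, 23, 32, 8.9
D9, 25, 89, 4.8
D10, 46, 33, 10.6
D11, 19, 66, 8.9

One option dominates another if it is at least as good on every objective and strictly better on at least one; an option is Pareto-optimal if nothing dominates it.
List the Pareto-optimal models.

D2, D4, D5, D8, D9, D10

D1: dominated by D5 (fuel economy 51≥39, price 54≤57, 0-60 7.0≤8.2).
D2: not dominated.
D3: dominated by D5 (fuel economy 51≥46, price 54≤71, 0-60 7.0≤7.0).
D4: not dominated.
D5: not dominated (best fuel economy).
D6: dominated by D3 (fuel economy 46≥41, price 71≤81, 0-60 7.0≤8.6).
D7: dominated by D1 (fuel economy 39≥19, price 57≤63, 0-60 8.2≤8.3).
D8: not dominated (best price).
D9: not dominated (best 0-60).
D10: not dominated.
D11: dominated by D1 (fuel economy 39≥19, price 57≤66, 0-60 8.2≤8.9).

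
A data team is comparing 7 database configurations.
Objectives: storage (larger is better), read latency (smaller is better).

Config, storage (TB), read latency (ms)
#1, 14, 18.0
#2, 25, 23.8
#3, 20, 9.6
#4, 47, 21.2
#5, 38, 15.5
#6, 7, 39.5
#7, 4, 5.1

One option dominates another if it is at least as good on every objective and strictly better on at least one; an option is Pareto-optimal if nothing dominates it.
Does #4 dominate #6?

Yes

#4 vs #6: storage 47≥7, read latency 21.2≤39.5 — #4 is at least as good on every objective with at least one strict improvement.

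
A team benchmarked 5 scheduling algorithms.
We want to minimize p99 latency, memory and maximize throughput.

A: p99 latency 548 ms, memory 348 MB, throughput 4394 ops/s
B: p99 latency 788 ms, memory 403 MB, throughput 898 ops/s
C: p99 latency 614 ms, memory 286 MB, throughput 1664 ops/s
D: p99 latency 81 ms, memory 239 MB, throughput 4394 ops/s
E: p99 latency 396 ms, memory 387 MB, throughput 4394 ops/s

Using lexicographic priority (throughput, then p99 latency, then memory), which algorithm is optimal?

First maximize throughput: best is 4394, kept {A, D, E}.
Then minimize p99 latency: best is 81, kept {D}.

D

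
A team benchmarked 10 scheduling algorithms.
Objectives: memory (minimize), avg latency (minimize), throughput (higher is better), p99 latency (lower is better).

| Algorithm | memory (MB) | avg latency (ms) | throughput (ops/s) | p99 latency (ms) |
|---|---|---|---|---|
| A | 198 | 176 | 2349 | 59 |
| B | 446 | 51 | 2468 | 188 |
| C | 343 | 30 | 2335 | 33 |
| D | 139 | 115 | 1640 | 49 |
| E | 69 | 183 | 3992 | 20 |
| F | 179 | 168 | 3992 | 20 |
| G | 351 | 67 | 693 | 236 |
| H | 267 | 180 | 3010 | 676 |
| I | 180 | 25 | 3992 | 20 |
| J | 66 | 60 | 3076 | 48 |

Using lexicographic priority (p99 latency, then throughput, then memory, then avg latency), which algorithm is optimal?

First minimize p99 latency: best is 20, kept {E, F, I}.
Then maximize throughput: best is 3992, kept {E, F, I}.
Then minimize memory: best is 69, kept {E}.

E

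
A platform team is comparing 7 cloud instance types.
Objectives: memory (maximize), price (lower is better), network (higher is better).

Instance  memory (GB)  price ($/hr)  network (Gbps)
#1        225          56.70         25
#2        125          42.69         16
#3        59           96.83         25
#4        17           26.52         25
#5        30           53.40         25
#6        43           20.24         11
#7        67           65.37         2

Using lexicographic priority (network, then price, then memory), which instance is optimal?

#4

First maximize network: best is 25, kept {#1, #3, #4, #5}.
Then minimize price: best is 26.52, kept {#4}.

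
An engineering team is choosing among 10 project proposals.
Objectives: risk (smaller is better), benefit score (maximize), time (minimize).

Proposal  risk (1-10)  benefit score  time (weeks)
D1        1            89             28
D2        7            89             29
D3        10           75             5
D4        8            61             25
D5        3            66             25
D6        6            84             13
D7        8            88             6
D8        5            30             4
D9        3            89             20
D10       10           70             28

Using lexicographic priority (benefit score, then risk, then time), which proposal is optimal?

D1

First maximize benefit score: best is 89, kept {D1, D2, D9}.
Then minimize risk: best is 1, kept {D1}.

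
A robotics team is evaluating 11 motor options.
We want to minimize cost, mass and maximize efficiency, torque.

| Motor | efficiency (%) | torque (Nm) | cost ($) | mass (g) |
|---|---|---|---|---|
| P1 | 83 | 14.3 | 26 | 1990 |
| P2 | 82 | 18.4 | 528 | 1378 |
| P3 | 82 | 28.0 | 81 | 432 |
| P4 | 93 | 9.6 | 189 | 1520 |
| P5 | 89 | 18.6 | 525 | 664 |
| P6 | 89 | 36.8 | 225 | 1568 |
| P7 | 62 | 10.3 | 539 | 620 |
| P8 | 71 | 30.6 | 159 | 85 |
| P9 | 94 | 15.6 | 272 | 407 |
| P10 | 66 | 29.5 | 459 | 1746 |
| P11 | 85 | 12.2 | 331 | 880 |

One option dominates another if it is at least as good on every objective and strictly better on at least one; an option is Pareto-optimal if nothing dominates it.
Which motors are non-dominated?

P1: not dominated (best cost).
P2: dominated by P3 (efficiency 82≥82, torque 28.0≥18.4, cost 81≤528, mass 432≤1378).
P3: not dominated.
P4: not dominated.
P5: not dominated.
P6: not dominated (best torque).
P7: dominated by P3 (efficiency 82≥62, torque 28.0≥10.3, cost 81≤539, mass 432≤620).
P8: not dominated (best mass).
P9: not dominated (best efficiency).
P10: dominated by P6 (efficiency 89≥66, torque 36.8≥29.5, cost 225≤459, mass 1568≤1746).
P11: dominated by P9 (efficiency 94≥85, torque 15.6≥12.2, cost 272≤331, mass 407≤880).

P1, P3, P4, P5, P6, P8, P9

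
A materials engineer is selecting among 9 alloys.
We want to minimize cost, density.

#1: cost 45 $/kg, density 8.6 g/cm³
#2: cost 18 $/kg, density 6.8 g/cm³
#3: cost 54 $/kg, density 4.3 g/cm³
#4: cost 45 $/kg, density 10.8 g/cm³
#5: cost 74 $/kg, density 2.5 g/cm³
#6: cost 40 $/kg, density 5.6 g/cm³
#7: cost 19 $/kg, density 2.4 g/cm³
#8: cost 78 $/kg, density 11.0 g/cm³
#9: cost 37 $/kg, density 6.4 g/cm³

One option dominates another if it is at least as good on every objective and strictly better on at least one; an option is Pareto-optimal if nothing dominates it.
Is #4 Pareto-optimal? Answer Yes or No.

No

#1 vs #4: cost 45≤45, density 8.6≤10.8 — #1 is at least as good on every objective and strictly better on at least one, so #1 dominates #4.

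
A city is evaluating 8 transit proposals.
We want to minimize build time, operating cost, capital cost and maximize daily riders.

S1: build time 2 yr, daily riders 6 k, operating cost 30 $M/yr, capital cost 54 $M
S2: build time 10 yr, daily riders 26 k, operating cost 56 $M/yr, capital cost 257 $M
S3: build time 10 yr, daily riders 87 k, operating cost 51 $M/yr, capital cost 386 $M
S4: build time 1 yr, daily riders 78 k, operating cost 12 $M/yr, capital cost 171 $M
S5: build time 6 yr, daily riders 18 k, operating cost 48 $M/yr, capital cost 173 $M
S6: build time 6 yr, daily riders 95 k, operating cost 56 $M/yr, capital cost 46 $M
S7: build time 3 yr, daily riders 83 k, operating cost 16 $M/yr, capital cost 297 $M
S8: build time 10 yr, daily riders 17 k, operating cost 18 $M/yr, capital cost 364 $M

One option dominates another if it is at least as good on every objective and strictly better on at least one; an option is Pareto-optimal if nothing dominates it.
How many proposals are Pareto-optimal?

S1: not dominated.
S2: dominated by S4 (build time 1≤10, daily riders 78≥26, operating cost 12≤56, capital cost 171≤257).
S3: not dominated.
S4: not dominated (best build time).
S5: dominated by S4 (build time 1≤6, daily riders 78≥18, operating cost 12≤48, capital cost 171≤173).
S6: not dominated (best daily riders).
S7: not dominated.
S8: dominated by S4 (build time 1≤10, daily riders 78≥17, operating cost 12≤18, capital cost 171≤364).
Pareto-optimal: S1, S3, S4, S6, S7 → 5.

5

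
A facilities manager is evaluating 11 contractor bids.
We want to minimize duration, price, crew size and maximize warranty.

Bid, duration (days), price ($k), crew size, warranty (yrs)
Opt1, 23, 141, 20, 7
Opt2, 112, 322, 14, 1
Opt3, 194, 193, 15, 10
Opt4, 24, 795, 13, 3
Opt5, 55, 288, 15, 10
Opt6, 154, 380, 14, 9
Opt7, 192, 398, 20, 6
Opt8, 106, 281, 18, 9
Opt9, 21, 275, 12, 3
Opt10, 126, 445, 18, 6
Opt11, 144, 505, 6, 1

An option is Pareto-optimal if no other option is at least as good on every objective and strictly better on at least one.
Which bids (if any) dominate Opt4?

Opt9: duration 21≤24, price 275≤795, crew size 12≤13, warranty 3≥3 — dominates Opt4.
Others (Opt1, Opt2, Opt3, Opt5, Opt6, Opt7, Opt8, Opt10, Opt11) are each worse than Opt4 on at least one objective.

Opt9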